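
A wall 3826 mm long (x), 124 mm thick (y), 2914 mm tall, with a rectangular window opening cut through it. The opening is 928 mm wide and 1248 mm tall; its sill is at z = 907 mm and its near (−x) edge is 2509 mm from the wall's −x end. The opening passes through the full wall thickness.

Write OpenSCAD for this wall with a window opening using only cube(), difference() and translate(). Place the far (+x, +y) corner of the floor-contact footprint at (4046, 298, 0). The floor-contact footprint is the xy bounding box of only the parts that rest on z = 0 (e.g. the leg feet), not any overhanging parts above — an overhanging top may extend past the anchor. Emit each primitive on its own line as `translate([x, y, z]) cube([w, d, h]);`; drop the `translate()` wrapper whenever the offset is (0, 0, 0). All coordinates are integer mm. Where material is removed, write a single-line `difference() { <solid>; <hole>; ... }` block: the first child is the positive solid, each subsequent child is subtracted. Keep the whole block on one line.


difference() { translate([220, 174, 0]) cube([3826, 124, 2914]); translate([2729, 174, 907]) cube([928, 124, 1248]); }


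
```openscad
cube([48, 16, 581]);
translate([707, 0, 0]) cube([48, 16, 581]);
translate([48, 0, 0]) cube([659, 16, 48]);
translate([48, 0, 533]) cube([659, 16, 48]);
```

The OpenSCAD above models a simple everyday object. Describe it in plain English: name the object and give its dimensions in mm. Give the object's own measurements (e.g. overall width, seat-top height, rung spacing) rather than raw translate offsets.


A rectangular picture frame lying in the x–z plane (depth along y). The opening is 659 mm wide (x) by 485 mm tall (z), surrounded by a border 48 mm wide on all four sides. The frame is 16 mm deep and is made of two full-height vertical stiles with two horizontal rails fitted between them.


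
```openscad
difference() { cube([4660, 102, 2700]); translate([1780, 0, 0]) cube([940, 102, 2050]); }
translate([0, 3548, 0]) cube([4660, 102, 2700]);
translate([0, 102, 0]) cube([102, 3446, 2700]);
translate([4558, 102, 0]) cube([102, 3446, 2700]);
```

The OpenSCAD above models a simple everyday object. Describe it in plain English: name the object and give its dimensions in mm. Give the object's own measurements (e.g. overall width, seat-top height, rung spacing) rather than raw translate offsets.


A single room: four walls, each 2700 mm tall and 102 mm thick, enclosing an outside footprint 4660×3650 mm (x × y), no floor or roof. The front and back walls (−y and +y sides) run the full x-width; the side walls fit between their inner faces. A door opening 940 mm wide and 2050 mm tall is cut through the front wall from the floor up, its −x edge 1780 mm from the wall's −x end.


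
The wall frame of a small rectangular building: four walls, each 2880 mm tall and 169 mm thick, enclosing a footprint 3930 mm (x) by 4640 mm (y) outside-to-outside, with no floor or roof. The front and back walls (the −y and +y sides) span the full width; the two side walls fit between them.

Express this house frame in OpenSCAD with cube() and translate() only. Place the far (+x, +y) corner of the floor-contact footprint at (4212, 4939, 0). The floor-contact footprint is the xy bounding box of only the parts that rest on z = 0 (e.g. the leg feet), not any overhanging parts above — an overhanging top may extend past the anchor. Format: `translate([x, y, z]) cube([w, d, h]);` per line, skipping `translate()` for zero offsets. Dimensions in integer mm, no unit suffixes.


translate([282, 299, 0]) cube([3930, 169, 2880]);
translate([282, 4770, 0]) cube([3930, 169, 2880]);
translate([282, 468, 0]) cube([169, 4302, 2880]);
translate([4043, 468, 0]) cube([169, 4302, 2880]);


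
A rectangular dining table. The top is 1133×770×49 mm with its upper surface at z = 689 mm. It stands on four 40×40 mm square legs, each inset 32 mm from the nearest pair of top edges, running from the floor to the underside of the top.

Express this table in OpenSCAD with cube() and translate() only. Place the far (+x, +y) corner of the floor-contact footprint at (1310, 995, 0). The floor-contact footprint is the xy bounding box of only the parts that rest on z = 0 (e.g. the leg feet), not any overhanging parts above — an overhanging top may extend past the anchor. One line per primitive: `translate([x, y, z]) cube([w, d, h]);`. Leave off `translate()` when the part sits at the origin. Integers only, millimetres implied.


translate([209, 257, 640]) cube([1133, 770, 49]);
translate([241, 289, 0]) cube([40, 40, 640]);
translate([1270, 289, 0]) cube([40, 40, 640]);
translate([241, 955, 0]) cube([40, 40, 640]);
translate([1270, 955, 0]) cube([40, 40, 640]);


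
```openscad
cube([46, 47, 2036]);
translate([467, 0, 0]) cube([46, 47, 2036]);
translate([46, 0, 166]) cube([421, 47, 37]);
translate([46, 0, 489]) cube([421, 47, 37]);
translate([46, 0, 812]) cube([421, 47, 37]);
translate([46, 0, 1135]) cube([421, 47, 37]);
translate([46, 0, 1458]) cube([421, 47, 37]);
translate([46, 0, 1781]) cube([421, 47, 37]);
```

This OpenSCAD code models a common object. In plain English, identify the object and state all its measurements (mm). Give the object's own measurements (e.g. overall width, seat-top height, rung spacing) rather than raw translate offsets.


A straight ladder. Two 46×47 mm vertical rails, 2036 mm tall, stand 513 mm apart (outside-to-outside) with their front faces coplanar on the −y side. 6 rungs, each 47 mm deep and 37 mm tall, span between the inner faces of the rails, front faces flush with the rails. The lowest rung's underside is at z = 166 mm and rungs are spaced 323 mm apart (underside to underside).


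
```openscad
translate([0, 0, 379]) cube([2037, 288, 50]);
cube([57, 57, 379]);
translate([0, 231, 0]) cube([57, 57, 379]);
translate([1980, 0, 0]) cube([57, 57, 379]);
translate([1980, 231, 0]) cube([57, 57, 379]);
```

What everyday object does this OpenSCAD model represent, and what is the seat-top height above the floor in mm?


A bench. The seat-top height is 429 mm.

A long slab on four corner posts — a bench. The slab sits at z = 379 with thickness 50, so the top is 379 + 50 = 429 mm.


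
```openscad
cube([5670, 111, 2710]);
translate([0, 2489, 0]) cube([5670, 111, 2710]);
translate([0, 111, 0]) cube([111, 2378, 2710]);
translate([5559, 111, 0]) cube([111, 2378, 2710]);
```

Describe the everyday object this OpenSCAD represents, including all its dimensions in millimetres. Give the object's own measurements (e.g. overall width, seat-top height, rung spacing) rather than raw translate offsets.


The wall frame of a small rectangular building: four walls, each 2710 mm tall and 111 mm thick, enclosing a footprint 5670 mm (x) by 2600 mm (y) outside-to-outside, with no floor or roof. The front and back walls (the −y and +y sides) span the full width; the two side walls fit between them.


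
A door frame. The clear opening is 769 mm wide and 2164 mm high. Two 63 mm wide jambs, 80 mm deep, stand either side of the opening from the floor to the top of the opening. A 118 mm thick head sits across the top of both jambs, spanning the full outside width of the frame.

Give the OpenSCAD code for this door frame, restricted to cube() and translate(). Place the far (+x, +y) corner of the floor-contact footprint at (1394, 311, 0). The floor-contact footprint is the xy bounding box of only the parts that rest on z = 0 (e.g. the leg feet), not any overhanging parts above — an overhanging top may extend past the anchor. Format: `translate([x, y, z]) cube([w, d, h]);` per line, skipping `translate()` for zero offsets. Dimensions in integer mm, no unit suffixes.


translate([499, 231, 0]) cube([63, 80, 2164]);
translate([1331, 231, 0]) cube([63, 80, 2164]);
translate([499, 231, 2164]) cube([895, 80, 118]);


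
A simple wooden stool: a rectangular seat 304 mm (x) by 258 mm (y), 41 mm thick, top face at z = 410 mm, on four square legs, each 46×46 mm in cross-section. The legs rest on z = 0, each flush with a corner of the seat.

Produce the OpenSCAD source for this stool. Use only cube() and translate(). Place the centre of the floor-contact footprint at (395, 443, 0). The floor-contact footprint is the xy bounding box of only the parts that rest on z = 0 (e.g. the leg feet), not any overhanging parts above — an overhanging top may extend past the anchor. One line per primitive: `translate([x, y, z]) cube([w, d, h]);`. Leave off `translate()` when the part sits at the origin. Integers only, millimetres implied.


// leg_h = 410 - 41 = 369
translate([243, 314, 369]) cube([304, 258, 41]);
translate([243, 314, 0]) cube([46, 46, 369]);
translate([501, 314, 0]) cube([46, 46, 369]);
translate([243, 526, 0]) cube([46, 46, 369]);
translate([501, 526, 0]) cube([46, 46, 369]);


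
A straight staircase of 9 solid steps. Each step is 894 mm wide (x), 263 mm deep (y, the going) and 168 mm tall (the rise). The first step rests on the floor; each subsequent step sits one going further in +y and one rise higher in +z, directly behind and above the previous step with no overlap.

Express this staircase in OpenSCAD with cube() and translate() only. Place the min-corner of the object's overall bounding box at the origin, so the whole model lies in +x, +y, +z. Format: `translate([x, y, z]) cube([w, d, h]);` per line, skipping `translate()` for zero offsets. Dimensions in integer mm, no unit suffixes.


cube([894, 263, 168]);
translate([0, 263, 168]) cube([894, 263, 168]);
translate([0, 526, 336]) cube([894, 263, 168]);
translate([0, 789, 504]) cube([894, 263, 168]);
translate([0, 1052, 672]) cube([894, 263, 168]);
translate([0, 1315, 840]) cube([894, 263, 168]);
translate([0, 1578, 1008]) cube([894, 263, 168]);
translate([0, 1841, 1176]) cube([894, 263, 168]);
translate([0, 2104, 1344]) cube([894, 263, 168]);


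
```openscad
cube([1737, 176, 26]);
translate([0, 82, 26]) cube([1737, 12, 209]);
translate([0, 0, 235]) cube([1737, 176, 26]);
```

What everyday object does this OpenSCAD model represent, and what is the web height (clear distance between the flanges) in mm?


An I-beam. The web height is 209 mm.

Two wide flanges with a thin centred web — an I-beam. Overall 261 mm minus two 26 mm flanges gives a web of 261 − 2·26 = 209 mm.


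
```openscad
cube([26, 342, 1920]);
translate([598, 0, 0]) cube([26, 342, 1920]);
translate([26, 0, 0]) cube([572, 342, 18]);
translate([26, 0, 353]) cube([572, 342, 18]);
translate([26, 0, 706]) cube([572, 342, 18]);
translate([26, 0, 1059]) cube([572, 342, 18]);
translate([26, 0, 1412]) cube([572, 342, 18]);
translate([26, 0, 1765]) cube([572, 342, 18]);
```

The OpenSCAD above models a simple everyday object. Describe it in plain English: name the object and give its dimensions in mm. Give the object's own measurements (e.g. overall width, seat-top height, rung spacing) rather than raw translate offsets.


An open bookshelf. Two side panels, each 26 mm thick, 342 mm deep and 1920 mm tall, stand 624 mm apart (outside-to-outside). Between them sit 6 shelves, each 18 mm thick and 342 mm deep, spanning the full gap between the sides. The bottom shelf rests on the floor (its underside at z = 0) and the clear gap between one shelf's top and the next shelf's underside is 335 mm.


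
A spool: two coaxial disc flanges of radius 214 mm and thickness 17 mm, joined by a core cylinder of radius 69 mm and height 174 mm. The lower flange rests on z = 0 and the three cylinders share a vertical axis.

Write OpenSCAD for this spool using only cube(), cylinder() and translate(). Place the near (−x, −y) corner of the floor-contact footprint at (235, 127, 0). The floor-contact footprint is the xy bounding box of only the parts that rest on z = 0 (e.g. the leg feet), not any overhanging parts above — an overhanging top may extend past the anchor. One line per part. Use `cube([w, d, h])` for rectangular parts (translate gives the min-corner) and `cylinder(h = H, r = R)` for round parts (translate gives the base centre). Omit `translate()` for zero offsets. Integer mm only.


translate([449, 341, 0]) cylinder(h = 17, r = 214);
translate([449, 341, 17]) cylinder(h = 174, r = 69);
translate([449, 341, 191]) cylinder(h = 17, r = 214);


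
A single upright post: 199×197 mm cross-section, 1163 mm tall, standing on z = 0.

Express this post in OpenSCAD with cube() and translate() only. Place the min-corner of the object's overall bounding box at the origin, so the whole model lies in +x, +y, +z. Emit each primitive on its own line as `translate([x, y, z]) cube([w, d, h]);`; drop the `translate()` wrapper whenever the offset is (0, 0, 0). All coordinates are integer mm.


cube([199, 197, 1163]);


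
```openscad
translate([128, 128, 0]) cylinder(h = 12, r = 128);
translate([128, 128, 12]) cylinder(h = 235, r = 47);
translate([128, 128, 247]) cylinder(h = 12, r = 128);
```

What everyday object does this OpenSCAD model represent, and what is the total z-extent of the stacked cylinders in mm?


A spool. The overall height is 259 mm.

Three coaxial cylinders, large–small–large — a spool. Two 12 mm flanges and a 235 mm core give 12 + 235 + 12 = 259 mm.


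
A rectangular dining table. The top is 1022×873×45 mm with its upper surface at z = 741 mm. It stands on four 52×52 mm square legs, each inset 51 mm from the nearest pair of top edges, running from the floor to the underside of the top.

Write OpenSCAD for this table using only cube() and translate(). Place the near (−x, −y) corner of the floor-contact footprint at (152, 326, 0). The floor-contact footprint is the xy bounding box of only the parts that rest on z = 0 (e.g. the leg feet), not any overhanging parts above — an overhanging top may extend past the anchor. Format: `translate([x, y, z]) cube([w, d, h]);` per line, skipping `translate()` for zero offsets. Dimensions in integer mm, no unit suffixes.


translate([101, 275, 696]) cube([1022, 873, 45]);
translate([152, 326, 0]) cube([52, 52, 696]);
translate([1020, 326, 0]) cube([52, 52, 696]);
translate([152, 1045, 0]) cube([52, 52, 696]);
translate([1020, 1045, 0]) cube([52, 52, 696]);


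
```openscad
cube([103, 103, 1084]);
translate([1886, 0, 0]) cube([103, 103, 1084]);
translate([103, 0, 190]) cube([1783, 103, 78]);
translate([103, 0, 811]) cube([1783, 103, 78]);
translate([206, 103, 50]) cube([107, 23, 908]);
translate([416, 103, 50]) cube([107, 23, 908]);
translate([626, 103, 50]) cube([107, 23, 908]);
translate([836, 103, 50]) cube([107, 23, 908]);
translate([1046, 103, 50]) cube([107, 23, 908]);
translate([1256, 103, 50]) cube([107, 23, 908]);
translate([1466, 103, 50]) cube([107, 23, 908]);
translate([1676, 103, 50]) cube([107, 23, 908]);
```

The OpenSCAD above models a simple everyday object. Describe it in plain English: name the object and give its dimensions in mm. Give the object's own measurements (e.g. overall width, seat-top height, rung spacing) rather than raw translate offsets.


A fence section. Two 103×103 mm posts, 1084 mm tall, stand on the floor with a clear span of 1783 mm between their inner faces. Two horizontal rails of 103×78 mm section span the gap between the posts with their undersides at z = 190 mm and z = 811 mm, flush with the posts' −y face. 8 pickets, each 107 mm wide, 23 mm thick and 908 mm tall, are fixed to the +y face of the rails with their bottoms at z = 50 mm, spaced across the span with a 103 mm gap after the −x post and between neighbouring pickets and before the +x post.


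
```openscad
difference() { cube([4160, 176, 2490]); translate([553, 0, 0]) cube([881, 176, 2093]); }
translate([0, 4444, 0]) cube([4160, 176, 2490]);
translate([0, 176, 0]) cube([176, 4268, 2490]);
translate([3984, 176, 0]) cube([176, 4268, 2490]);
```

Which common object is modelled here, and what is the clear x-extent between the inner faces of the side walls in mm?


A single room. The interior width is 3808 mm.

Four walls enclosing a rectangle with a door in the front wall — a room. Outside width 4160 minus two 176 mm walls gives 3808 mm.


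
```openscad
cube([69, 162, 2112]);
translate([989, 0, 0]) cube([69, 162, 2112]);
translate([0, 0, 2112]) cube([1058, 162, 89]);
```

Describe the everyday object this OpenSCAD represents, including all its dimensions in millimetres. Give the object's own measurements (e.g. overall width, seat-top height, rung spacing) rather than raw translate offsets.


A door frame. The clear opening is 920 mm wide and 2112 mm high. Two 69 mm wide jambs, 162 mm deep, stand either side of the opening from the floor to the top of the opening. A 89 mm thick head sits across the top of both jambs, spanning the full outside width of the frame.


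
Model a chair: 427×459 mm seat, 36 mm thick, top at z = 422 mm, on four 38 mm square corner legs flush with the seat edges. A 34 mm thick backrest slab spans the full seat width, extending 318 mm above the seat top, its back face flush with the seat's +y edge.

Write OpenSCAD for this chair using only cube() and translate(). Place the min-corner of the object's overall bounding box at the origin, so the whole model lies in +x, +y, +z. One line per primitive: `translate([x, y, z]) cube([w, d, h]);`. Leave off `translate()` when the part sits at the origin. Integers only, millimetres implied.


translate([0, 0, 386]) cube([427, 459, 36]);
cube([38, 38, 386]);
translate([389, 0, 0]) cube([38, 38, 386]);
translate([0, 421, 0]) cube([38, 38, 386]);
translate([389, 421, 0]) cube([38, 38, 386]);
translate([0, 425, 422]) cube([427, 34, 318]);


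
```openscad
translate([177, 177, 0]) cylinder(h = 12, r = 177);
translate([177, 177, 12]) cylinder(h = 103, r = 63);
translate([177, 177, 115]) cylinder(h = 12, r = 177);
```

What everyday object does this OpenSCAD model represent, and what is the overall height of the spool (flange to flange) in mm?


A spool. The overall height is 127 mm.

Three coaxial cylinders, large–small–large — a spool. Two 12 mm flanges and a 103 mm core give 12 + 103 + 12 = 127 mm.


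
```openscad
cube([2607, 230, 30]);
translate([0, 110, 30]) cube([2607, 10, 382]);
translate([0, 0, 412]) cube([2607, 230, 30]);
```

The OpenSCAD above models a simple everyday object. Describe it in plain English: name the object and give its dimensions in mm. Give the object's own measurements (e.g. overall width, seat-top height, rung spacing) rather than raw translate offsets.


An I-beam lying along x, 2607 mm long. Overall section height 442 mm. Two flanges 230 mm wide (y) and 30 mm thick, one on the floor and one at the top; a web 10 mm thick runs between them, centred on the flange width.


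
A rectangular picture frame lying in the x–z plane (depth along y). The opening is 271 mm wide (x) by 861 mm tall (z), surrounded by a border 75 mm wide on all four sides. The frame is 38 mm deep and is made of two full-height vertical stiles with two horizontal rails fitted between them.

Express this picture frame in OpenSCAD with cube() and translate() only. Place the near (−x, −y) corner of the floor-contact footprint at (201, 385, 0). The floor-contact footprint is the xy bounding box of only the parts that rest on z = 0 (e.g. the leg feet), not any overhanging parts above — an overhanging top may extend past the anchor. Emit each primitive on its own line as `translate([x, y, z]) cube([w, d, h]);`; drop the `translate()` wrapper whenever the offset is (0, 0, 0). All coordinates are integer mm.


translate([201, 385, 0]) cube([75, 38, 1011]);
translate([547, 385, 0]) cube([75, 38, 1011]);
translate([276, 385, 0]) cube([271, 38, 75]);
translate([276, 385, 936]) cube([271, 38, 75]);


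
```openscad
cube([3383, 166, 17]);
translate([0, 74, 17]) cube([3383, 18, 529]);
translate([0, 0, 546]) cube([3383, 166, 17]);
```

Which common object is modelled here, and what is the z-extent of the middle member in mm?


An I-beam. The web height is 529 mm.

Two wide flanges with a thin centred web — an I-beam. Overall 563 mm minus two 17 mm flanges gives a web of 563 − 2·17 = 529 mm.


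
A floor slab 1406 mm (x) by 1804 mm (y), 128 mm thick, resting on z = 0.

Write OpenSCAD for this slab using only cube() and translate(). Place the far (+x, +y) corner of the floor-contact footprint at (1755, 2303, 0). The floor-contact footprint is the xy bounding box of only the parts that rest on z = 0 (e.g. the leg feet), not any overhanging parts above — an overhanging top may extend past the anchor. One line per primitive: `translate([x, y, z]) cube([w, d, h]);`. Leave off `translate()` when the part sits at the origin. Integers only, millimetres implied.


translate([349, 499, 0]) cube([1406, 1804, 128]);


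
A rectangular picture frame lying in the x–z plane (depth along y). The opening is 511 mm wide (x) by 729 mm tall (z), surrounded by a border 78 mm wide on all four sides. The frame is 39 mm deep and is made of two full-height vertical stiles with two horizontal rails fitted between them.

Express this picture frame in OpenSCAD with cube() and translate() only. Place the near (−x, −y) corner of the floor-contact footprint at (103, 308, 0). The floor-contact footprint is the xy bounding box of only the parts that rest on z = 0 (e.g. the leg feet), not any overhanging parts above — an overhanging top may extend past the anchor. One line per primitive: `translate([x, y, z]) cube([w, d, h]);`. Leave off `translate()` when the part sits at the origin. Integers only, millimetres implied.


translate([103, 308, 0]) cube([78, 39, 885]);
translate([692, 308, 0]) cube([78, 39, 885]);
translate([181, 308, 0]) cube([511, 39, 78]);
translate([181, 308, 807]) cube([511, 39, 78]);


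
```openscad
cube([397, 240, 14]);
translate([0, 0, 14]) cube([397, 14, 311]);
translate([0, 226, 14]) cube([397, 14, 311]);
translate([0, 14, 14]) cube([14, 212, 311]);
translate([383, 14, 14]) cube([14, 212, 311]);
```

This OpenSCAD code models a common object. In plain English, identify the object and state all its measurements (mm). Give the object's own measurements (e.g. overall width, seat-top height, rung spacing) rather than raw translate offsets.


An open-topped rectangular box: outside dimensions 397×240×325 mm, with a uniform wall and base thickness of 14 mm. The base is a full 397×240 slab on the floor; four walls sit on top of the base. The front and back walls (the −y and +y sides) span the full width; the two side walls fit between them.


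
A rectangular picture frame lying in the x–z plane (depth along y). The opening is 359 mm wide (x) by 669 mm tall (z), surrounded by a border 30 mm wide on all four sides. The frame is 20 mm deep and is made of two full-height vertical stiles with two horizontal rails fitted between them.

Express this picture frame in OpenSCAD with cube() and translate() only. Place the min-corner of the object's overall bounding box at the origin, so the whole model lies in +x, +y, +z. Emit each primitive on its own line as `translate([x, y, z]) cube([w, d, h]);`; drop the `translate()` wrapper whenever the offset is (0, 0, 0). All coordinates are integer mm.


cube([30, 20, 729]);
translate([389, 0, 0]) cube([30, 20, 729]);
translate([30, 0, 0]) cube([359, 20, 30]);
translate([30, 0, 699]) cube([359, 20, 30]);


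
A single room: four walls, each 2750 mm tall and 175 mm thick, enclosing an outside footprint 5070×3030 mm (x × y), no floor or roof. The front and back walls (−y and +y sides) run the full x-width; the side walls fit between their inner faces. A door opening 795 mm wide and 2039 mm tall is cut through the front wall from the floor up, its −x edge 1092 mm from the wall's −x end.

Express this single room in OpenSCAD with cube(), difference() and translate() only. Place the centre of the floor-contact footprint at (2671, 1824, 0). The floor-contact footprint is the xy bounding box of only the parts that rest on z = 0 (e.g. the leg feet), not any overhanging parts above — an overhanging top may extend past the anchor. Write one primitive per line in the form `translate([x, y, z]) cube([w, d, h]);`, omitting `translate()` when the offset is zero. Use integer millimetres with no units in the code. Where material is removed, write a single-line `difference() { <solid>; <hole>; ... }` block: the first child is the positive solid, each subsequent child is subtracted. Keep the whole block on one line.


difference() { translate([136, 309, 0]) cube([5070, 175, 2750]); translate([1228, 309, 0]) cube([795, 175, 2039]); }
translate([136, 3164, 0]) cube([5070, 175, 2750]);
translate([136, 484, 0]) cube([175, 2680, 2750]);
translate([5031, 484, 0]) cube([175, 2680, 2750]);


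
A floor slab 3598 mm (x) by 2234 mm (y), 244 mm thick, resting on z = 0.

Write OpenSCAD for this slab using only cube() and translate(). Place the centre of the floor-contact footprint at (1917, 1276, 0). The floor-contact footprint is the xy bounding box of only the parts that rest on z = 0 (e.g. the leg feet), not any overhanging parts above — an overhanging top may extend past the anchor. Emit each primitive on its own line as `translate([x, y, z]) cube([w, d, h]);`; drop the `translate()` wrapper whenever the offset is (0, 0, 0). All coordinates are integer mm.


translate([118, 159, 0]) cube([3598, 2234, 244]);


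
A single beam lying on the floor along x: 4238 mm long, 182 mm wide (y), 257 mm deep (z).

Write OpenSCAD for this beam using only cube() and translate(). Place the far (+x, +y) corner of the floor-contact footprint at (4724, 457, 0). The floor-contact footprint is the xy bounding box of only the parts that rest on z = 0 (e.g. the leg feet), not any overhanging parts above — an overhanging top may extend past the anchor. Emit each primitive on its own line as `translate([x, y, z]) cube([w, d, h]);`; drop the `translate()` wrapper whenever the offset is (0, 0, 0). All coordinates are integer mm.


translate([486, 275, 0]) cube([4238, 182, 257]);


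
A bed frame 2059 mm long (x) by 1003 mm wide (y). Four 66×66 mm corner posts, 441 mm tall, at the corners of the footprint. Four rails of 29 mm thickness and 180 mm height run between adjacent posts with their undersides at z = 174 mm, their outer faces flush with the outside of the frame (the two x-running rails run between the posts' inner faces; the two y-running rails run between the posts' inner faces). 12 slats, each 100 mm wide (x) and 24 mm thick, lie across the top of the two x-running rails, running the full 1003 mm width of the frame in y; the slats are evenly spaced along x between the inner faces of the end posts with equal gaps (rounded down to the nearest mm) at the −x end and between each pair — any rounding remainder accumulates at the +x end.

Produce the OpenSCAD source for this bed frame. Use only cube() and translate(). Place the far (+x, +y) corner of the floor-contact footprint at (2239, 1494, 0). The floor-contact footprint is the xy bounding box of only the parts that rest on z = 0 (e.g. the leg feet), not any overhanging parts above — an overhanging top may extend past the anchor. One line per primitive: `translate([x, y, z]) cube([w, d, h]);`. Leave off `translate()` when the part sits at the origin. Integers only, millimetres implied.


// slat z = rail_z + rail_h = 174 + 180 = 354
// slat gap = ⌊(1927 − 12·100) / 13⌋ = 55
translate([180, 491, 0]) cube([66, 66, 441]);
translate([180, 1428, 0]) cube([66, 66, 441]);
translate([2173, 491, 0]) cube([66, 66, 441]);
translate([2173, 1428, 0]) cube([66, 66, 441]);
translate([246, 491, 174]) cube([1927, 29, 180]);
translate([246, 1465, 174]) cube([1927, 29, 180]);
translate([180, 557, 174]) cube([29, 871, 180]);
translate([2210, 557, 174]) cube([29, 871, 180]);
translate([301, 491, 354]) cube([100, 1003, 24]);
translate([456, 491, 354]) cube([100, 1003, 24]);
translate([611, 491, 354]) cube([100, 1003, 24]);
translate([766, 491, 354]) cube([100, 1003, 24]);
translate([921, 491, 354]) cube([100, 1003, 24]);
translate([1076, 491, 354]) cube([100, 1003, 24]);
translate([1231, 491, 354]) cube([100, 1003, 24]);
translate([1386, 491, 354]) cube([100, 1003, 24]);
translate([1541, 491, 354]) cube([100, 1003, 24]);
translate([1696, 491, 354]) cube([100, 1003, 24]);
translate([1851, 491, 354]) cube([100, 1003, 24]);
translate([2006, 491, 354]) cube([100, 1003, 24]);


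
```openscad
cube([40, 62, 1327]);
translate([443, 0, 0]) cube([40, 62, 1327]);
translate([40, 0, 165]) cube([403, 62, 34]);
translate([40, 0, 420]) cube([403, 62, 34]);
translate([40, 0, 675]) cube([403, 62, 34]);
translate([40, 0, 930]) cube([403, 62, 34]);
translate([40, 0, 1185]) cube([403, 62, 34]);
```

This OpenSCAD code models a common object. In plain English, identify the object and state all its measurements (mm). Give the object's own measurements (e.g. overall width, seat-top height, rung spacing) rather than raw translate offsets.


A straight ladder. Two 40×62 mm vertical rails, 1327 mm tall, stand 483 mm apart (outside-to-outside) with their front faces coplanar on the −y side. 5 rungs, each 62 mm deep and 34 mm tall, span between the inner faces of the rails, front faces flush with the rails. The lowest rung's underside is at z = 165 mm and rungs are spaced 255 mm apart (underside to underside).


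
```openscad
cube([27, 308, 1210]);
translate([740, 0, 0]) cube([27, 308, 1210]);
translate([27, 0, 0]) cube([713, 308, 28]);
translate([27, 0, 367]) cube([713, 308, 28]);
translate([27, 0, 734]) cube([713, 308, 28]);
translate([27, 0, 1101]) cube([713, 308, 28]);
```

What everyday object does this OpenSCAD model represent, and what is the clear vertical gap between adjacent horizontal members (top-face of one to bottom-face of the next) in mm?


A bookshelf. The clear shelf gap is 339 mm.

Two tall side panels with 4 horizontal boards between them — a bookshelf. The first two shelf undersides are at z = 0 and z = 367; with shelf thickness 28, the clear gap is 367 − 0 − 28 = 339 mm.


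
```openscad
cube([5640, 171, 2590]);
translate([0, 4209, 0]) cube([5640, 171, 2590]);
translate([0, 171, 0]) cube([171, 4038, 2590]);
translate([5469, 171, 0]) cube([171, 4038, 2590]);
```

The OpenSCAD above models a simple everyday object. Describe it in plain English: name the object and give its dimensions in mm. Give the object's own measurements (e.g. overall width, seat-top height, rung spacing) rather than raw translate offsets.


The wall frame of a small rectangular building: four walls, each 2590 mm tall and 171 mm thick, enclosing a footprint 5640 mm (x) by 4380 mm (y) outside-to-outside, with no floor or roof. The front and back walls (the −y and +y sides) span the full width; the two side walls fit between them.


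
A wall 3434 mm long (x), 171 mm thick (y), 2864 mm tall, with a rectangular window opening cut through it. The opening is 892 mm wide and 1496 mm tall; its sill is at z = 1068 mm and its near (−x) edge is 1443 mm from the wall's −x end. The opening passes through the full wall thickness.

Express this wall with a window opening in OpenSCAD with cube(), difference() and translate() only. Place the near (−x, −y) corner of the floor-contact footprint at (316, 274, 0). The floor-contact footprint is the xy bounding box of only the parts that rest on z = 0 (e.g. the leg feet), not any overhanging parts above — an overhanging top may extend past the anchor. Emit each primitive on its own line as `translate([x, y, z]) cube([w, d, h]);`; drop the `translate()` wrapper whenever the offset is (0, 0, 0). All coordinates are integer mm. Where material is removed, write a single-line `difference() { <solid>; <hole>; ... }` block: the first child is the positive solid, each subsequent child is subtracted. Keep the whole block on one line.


difference() { translate([316, 274, 0]) cube([3434, 171, 2864]); translate([1759, 274, 1068]) cube([892, 171, 1496]); }


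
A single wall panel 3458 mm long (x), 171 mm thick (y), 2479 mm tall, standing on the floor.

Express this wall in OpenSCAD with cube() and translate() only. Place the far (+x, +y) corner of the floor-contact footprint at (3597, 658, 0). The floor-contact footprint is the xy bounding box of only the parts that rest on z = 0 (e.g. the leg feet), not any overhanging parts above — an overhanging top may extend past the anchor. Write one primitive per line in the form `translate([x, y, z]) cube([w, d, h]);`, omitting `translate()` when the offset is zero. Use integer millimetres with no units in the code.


translate([139, 487, 0]) cube([3458, 171, 2479]);


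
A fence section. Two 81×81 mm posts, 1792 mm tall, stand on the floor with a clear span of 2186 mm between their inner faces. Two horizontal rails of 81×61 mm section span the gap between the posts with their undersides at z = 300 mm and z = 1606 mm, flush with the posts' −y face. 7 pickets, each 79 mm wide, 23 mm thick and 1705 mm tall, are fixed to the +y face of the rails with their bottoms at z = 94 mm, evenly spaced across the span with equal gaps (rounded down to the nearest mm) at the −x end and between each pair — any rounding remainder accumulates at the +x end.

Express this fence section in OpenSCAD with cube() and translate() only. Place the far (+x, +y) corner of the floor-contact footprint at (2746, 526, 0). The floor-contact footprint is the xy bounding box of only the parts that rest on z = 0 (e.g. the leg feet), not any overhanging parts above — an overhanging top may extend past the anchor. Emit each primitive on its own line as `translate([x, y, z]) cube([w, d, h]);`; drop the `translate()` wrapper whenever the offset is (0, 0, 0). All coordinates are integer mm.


translate([398, 445, 0]) cube([81, 81, 1792]);
translate([2665, 445, 0]) cube([81, 81, 1792]);
translate([479, 445, 300]) cube([2186, 81, 61]);
translate([479, 445, 1606]) cube([2186, 81, 61]);
translate([683, 526, 94]) cube([79, 23, 1705]);
translate([966, 526, 94]) cube([79, 23, 1705]);
translate([1249, 526, 94]) cube([79, 23, 1705]);
translate([1532, 526, 94]) cube([79, 23, 1705]);
translate([1815, 526, 94]) cube([79, 23, 1705]);
translate([2098, 526, 94]) cube([79, 23, 1705]);
translate([2381, 526, 94]) cube([79, 23, 1705]);


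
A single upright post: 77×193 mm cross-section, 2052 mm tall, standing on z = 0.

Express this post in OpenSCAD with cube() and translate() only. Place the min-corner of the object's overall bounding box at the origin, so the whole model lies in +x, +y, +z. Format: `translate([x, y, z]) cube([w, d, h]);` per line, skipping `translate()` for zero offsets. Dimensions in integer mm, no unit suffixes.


cube([77, 193, 2052]);


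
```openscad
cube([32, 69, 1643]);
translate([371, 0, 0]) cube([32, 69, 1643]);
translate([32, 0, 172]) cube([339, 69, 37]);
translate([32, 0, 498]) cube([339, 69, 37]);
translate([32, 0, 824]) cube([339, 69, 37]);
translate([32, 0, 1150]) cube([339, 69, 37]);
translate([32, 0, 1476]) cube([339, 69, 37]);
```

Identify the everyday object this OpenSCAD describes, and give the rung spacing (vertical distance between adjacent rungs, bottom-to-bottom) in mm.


A ladder. The rung spacing is 326 mm.

Two tall 32×69 posts with 5 short bars between them — a ladder. Adjacent rungs sit at z = 172 and z = 498, so the spacing is 498 − 172 = 326 mm.


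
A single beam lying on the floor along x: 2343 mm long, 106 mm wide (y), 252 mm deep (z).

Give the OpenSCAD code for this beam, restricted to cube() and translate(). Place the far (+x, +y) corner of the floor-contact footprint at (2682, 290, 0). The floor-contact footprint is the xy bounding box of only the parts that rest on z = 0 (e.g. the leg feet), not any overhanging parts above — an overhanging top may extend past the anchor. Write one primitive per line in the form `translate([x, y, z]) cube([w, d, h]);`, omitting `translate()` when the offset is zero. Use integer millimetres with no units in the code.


translate([339, 184, 0]) cube([2343, 106, 252]);


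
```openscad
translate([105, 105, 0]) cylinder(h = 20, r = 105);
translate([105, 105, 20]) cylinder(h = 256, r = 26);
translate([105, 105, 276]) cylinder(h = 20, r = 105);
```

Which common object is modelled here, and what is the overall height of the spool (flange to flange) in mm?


A spool. The overall height is 296 mm.

Three coaxial cylinders, large–small–large — a spool. Two 20 mm flanges and a 256 mm core give 20 + 256 + 20 = 296 mm.


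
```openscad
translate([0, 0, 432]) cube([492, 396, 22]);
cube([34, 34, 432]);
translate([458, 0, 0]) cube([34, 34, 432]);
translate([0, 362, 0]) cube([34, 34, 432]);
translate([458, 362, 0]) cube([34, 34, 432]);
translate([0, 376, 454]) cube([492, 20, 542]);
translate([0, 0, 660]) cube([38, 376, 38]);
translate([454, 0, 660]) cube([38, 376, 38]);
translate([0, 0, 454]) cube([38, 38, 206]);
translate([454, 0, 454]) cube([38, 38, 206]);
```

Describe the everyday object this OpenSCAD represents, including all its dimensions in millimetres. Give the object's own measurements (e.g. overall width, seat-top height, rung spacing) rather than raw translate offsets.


A chair. The seat is a 492×396×22 mm slab with its top at z = 454 mm, on four 34×34 mm corner legs (flush with the seat edges, standing on z = 0). A flat backrest 20 mm thick, 542 mm tall, spans the full seat width and rises from the seat top along its +y edge, rear face flush with the rear of the seat. Two armrests of 38×38 mm section run along each side from the seat's front edge to the front of the backrest, top faces 244 mm above the seat top and outer faces flush with the seat's x-edges; a 38×38 mm post under the front of each armrest stands on the seat at the front corner.


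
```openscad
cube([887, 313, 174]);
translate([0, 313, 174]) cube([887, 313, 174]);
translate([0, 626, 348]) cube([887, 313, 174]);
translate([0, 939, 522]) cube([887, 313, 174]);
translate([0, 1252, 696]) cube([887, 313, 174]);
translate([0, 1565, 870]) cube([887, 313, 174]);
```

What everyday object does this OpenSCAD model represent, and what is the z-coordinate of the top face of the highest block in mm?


A staircase. The total rise is 1044 mm.

6 identical blocks, each offset up and back from the previous — a staircase. Each step is 174 mm tall and there are 6 of them, so the total rise is 6 × 174 = 1044 mm.


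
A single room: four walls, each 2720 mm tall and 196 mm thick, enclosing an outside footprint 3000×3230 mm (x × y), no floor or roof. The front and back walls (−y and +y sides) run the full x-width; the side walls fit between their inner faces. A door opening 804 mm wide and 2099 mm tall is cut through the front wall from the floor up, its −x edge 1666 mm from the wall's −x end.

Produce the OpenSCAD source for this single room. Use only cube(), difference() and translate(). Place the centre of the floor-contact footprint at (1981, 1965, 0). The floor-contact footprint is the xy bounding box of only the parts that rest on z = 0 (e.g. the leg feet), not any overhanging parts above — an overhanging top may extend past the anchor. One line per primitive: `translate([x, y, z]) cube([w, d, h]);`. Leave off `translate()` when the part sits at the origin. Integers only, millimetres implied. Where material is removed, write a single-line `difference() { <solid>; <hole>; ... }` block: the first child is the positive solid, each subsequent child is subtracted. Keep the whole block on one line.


difference() { translate([481, 350, 0]) cube([3000, 196, 2720]); translate([2147, 350, 0]) cube([804, 196, 2099]); }
translate([481, 3384, 0]) cube([3000, 196, 2720]);
translate([481, 546, 0]) cube([196, 2838, 2720]);
translate([3285, 546, 0]) cube([196, 2838, 2720]);


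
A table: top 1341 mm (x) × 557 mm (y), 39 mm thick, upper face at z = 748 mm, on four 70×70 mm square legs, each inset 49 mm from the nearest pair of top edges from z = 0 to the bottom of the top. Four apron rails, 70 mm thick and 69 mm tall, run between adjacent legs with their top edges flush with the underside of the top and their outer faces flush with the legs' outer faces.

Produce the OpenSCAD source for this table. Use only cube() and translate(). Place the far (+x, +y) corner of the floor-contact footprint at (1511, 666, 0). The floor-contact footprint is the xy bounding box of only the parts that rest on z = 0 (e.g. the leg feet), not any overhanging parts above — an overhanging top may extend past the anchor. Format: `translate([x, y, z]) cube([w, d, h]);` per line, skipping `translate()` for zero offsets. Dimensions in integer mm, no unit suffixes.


translate([219, 158, 709]) cube([1341, 557, 39]);
translate([268, 207, 0]) cube([70, 70, 709]);
translate([1441, 207, 0]) cube([70, 70, 709]);
translate([268, 596, 0]) cube([70, 70, 709]);
translate([1441, 596, 0]) cube([70, 70, 709]);
translate([338, 207, 640]) cube([1103, 70, 69]);
translate([338, 596, 640]) cube([1103, 70, 69]);
translate([268, 277, 640]) cube([70, 319, 69]);
translate([1441, 277, 640]) cube([70, 319, 69]);
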